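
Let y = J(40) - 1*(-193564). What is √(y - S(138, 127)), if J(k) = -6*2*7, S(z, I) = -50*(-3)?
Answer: √193330 ≈ 439.69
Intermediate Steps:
S(z, I) = 150
J(k) = -84 (J(k) = -12*7 = -84)
y = 193480 (y = -84 - 1*(-193564) = -84 + 193564 = 193480)
√(y - S(138, 127)) = √(193480 - 1*150) = √(193480 - 150) = √193330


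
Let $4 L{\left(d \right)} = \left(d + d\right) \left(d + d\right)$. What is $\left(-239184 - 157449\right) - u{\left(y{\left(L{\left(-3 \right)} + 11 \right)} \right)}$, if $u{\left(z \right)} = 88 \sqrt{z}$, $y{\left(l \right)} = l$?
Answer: $-396633 - 176 \sqrt{5} \approx -3.9703 \cdot 10^{5}$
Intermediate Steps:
$L{\left(d \right)} = d^{2}$ ($L{\left(d \right)} = \frac{\left(d + d\right) \left(d + d\right)}{4} = \frac{2 d 2 d}{4} = \frac{4 d^{2}}{4} = d^{2}$)
$\left(-239184 - 157449\right) - u{\left(y{\left(L{\left(-3 \right)} + 11 \right)} \right)} = \left(-239184 - 157449\right) - 88 \sqrt{\left(-3\right)^{2} + 11} = \left(-239184 - 157449\right) - 88 \sqrt{9 + 11} = -396633 - 88 \sqrt{20} = -396633 - 88 \cdot 2 \sqrt{5} = -396633 - 176 \sqrt{5}$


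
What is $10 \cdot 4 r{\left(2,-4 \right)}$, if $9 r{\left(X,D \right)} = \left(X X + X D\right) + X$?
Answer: $- \frac{80}{9} \approx -8.8889$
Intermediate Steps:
$r{\left(X,D \right)} = \frac{X}{9} + \frac{X^{2}}{9} + \frac{D X}{9}$ ($r{\left(X,D \right)} = \frac{\left(X X + X D\right) + X}{9} = \frac{\left(X^{2} + D X\right) + X}{9} = \frac{X + X^{2} + D X}{9} = \frac{X}{9} + \frac{X^{2}}{9} + \frac{D X}{9}$)
$10 \cdot 4 r{\left(2,-4 \right)} = 10 \cdot 4 \cdot \frac{1}{9} \cdot 2 \left(1 - 4 + 2\right) = 40 \cdot \frac{1}{9} \cdot 2 \left(-1\right) = 40 \left(- \frac{2}{9}\right) = - \frac{80}{9}$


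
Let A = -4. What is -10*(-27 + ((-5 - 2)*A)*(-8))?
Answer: 2510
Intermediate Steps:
-10*(-27 + ((-5 - 2)*A)*(-8)) = -10*(-27 + ((-5 - 2)*(-4))*(-8)) = -10*(-27 - 7*(-4)*(-8)) = -10*(-27 + 28*(-8)) = -10*(-27 - 224) = -10*(-251) = 2510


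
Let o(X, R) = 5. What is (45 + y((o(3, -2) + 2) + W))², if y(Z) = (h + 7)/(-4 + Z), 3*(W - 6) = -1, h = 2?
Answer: 1432809/676 ≈ 2119.5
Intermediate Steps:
W = 17/3 (W = 6 + (⅓)*(-1) = 6 - ⅓ = 17/3 ≈ 5.6667)
y(Z) = 9/(-4 + Z) (y(Z) = (2 + 7)/(-4 + Z) = 9/(-4 + Z))
(45 + y((o(3, -2) + 2) + W))² = (45 + 9/(-4 + ((5 + 2) + 17/3)))² = (45 + 9/(-4 + (7 + 17/3)))² = (45 + 9/(-4 + 38/3))² = (45 + 9/(26/3))² = (45 + 9*(3/26))² = (45 + 27/26)² = (1197/26)² = 1432809/676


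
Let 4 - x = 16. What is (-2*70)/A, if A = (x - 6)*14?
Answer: 5/9 ≈ 0.55556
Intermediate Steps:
x = -12 (x = 4 - 1*16 = 4 - 16 = -12)
A = -252 (A = (-12 - 6)*14 = -18*14 = -252)
(-2*70)/A = -2*70/(-252) = -140*(-1/252) = 5/9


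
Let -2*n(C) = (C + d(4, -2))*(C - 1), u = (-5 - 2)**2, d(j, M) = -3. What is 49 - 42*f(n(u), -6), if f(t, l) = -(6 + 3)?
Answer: 427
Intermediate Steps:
u = 49 (u = (-7)**2 = 49)
n(C) = -(-1 + C)*(-3 + C)/2 (n(C) = -(C - 3)*(C - 1)/2 = -(-3 + C)*(-1 + C)/2 = -(-1 + C)*(-3 + C)/2)
f(t, l) = -9 (f(t, l) = -1*9 = -9)
49 - 42*f(n(u), -6) = 49 - 42*(-9) = 49 + 378 = 427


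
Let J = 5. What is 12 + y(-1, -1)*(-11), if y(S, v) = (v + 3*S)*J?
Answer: 232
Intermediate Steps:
y(S, v) = 5*v + 15*S (y(S, v) = (v + 3*S)*5 = 5*v + 15*S)
12 + y(-1, -1)*(-11) = 12 + (5*(-1) + 15*(-1))*(-11) = 12 + (-5 - 15)*(-11) = 12 - 20*(-11) = 12 + 220 = 232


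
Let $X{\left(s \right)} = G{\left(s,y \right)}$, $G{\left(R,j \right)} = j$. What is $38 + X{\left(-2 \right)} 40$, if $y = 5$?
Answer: $238$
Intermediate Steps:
$X{\left(s \right)} = 5$
$38 + X{\left(-2 \right)} 40 = 38 + 5 \cdot 40 = 38 + 200 = 238$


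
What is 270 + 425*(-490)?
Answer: -207980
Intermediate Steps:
270 + 425*(-490) = 270 - 208250 = -207980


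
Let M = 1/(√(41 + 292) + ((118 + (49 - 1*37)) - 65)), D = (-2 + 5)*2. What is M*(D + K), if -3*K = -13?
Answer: 2015/11676 - 31*√37/3892 ≈ 0.12413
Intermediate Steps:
K = 13/3 (K = -⅓*(-13) = 13/3 ≈ 4.3333)
D = 6 (D = 3*2 = 6)
M = 1/(65 + 3*√37) (M = 1/(√333 + ((118 + (49 - 37)) - 65)) = 1/(3*√37 + ((118 + 12) - 65)) = 1/(3*√37 + (130 - 65)) = 1/(3*√37 + 65) = 1/(65 + 3*√37) ≈ 0.012012)
M*(D + K) = (65/3892 - 3*√37/3892)*(6 + 13/3) = (65/3892 - 3*√37/3892)*(31/3) = 2015/11676 - 31*√37/3892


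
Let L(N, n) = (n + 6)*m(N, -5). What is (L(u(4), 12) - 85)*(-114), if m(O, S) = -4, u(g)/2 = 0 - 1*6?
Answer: 17898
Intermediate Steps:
u(g) = -12 (u(g) = 2*(0 - 1*6) = 2*(0 - 6) = 2*(-6) = -12)
L(N, n) = -24 - 4*n (L(N, n) = (n + 6)*(-4) = (6 + n)*(-4) = -24 - 4*n)
(L(u(4), 12) - 85)*(-114) = ((-24 - 4*12) - 85)*(-114) = ((-24 - 48) - 85)*(-114) = (-72 - 85)*(-114) = -157*(-114) = 17898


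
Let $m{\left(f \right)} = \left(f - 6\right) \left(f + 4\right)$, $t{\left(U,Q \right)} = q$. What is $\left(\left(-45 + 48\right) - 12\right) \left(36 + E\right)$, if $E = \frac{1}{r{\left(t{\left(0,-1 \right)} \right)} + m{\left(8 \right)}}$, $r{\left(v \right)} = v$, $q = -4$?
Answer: $- \frac{6489}{20} \approx -324.45$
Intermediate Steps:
$t{\left(U,Q \right)} = -4$
$m{\left(f \right)} = \left(-6 + f\right) \left(4 + f\right)$
$E = \frac{1}{20}$ ($E = \frac{1}{-4 - \left(40 - 64\right)} = \frac{1}{-4 - -24} = \frac{1}{-4 + 24} = \frac{1}{20} \approx 0.05$)
$\left(\left(-45 + 48\right) - 12\right) \left(36 + E\right) = \left(\left(-45 + 48\right) - 12\right) \left(36 + \frac{1}{20}\right) = \left(3 - 12\right) \frac{721}{20} = \left(-9\right) \frac{721}{20} = - \frac{6489}{20}$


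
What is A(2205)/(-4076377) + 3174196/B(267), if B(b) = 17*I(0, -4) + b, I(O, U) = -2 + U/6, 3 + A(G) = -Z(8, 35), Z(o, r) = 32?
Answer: 38817658726951/2710790705 ≈ 14320.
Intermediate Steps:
A(G) = -35 (A(G) = -3 - 1*32 = -3 - 32 = -35)
I(O, U) = -2 + U/6 (I(O, U) = -2 + U*(1/6) = -2 + U/6)
B(b) = -136/3 + b (B(b) = 17*(-2 + (1/6)*(-4)) + b = 17*(-2 - 2/3) + b = 17*(-8/3) + b = -136/3 + b)
A(2205)/(-4076377) + 3174196/B(267) = -35/(-4076377) + 3174196/(-136/3 + 267) = -35*(-1/4076377) + 3174196/(665/3) = 35/4076377 + 3174196*(3/665) = 35/4076377 + 9522588/665 = 38817658726951/2710790705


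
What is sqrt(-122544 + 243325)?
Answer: sqrt(120781) ≈ 347.54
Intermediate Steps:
sqrt(-122544 + 243325) = sqrt(120781)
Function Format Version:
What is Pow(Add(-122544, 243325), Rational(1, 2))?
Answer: Pow(120781, Rational(1, 2)) ≈ 347.54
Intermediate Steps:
Pow(Add(-122544, 243325), Rational(1, 2)) = Pow(120781, Rational(1, 2))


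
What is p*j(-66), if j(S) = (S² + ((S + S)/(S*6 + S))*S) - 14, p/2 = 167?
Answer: 10107508/7 ≈ 1.4439e+6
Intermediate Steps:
p = 334 (p = 2*167 = 334)
j(S) = -14 + S² + 2*S/7 (j(S) = (S² + ((2*S)/(6*S + S))*S) - 14 = (S² + ((2*S)/((7*S)))*S) - 14 = (S² + ((2*S)*(1/(7*S)))*S) - 14 = (S² + 2*S/7) - 14 = -14 + S² + 2*S/7)
p*j(-66) = 334*(-14 + (-66)² + (2/7)*(-66)) = 334*(-14 + 4356 - 132/7) = 334*(30262/7) = 10107508/7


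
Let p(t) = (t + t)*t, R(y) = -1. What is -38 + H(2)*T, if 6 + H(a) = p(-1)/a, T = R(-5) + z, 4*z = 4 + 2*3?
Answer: -91/2 ≈ -45.500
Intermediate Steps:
z = 5/2 (z = (4 + 2*3)/4 = (4 + 6)/4 = (¼)*10 = 5/2 ≈ 2.5000)
p(t) = 2*t² (p(t) = (2*t)*t = 2*t²)
T = 3/2 (T = -1 + 5/2 = 3/2 ≈ 1.5000)
H(a) = -6 + 2/a (H(a) = -6 + (2*(-1)²)/a = -6 + (2*1)/a = -6 + 2/a)
-38 + H(2)*T = -38 + (-6 + 2/2)*(3/2) = -38 + (-6 + 2*(½))*(3/2) = -38 + (-6 + 1)*(3/2) = -38 - 5*3/2 = -38 - 15/2 = -91/2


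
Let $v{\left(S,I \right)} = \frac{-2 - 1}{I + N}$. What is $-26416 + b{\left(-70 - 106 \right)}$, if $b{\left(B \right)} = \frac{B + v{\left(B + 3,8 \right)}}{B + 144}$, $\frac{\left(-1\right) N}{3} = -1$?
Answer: $- \frac{9296493}{352} \approx -26411.0$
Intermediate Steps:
$N = 3$ ($N = \left(-3\right) \left(-1\right) = 3$)
$v{\left(S,I \right)} = - \frac{3}{3 + I}$ ($v{\left(S,I \right)} = \frac{-2 - 1}{I + 3} = - \frac{3}{3 + I}$)
$b{\left(B \right)} = \frac{- \frac{3}{11} + B}{144 + B}$ ($b{\left(B \right)} = \frac{B - \frac{3}{3 + 8}}{B + 144} = \frac{B - \frac{3}{11}}{144 + B} = \frac{- \frac{3}{11} + B}{144 + B}$)
$-26416 + b{\left(-70 - 106 \right)} = -26416 + \frac{- \frac{3}{11} - 176}{144 - 176} = -26416 + \frac{1}{-32} \left(- \frac{1939}{11}\right) = -26416 - - \frac{1939}{352} = -26416 + \frac{1939}{352} = - \frac{9296493}{352}$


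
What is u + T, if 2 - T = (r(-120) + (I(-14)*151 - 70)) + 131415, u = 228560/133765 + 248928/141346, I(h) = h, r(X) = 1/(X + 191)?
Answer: -17347333803755612/134240748599 ≈ -1.2923e+5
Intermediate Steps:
r(X) = 1/(191 + X)
u = 6560389568/1890714769 (u = 228560*(1/133765) + 248928*(1/141346) = 45712/26753 + 124464/70673 = 6560389568/1890714769 ≈ 3.4698)
T = -9175260/71 (T = 2 - ((1/(191 - 120) + (-14*151 - 70)) + 131415) = 2 - ((1/71 + (-2114 - 70)) + 131415) = 2 - ((1/71 - 2184) + 131415) = 2 - (-155063/71 + 131415) = 2 - 1*9175402/71 = 2 - 9175402/71 = -9175260/71 ≈ -1.2923e+5)
u + T = 6560389568/1890714769 - 9175260/71 = -17347333803755612/134240748599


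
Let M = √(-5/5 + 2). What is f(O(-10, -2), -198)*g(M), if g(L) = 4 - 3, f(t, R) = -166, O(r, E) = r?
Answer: -166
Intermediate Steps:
M = 1 (M = √(-5*⅕ + 2) = √(-1 + 2) = √1 = 1)
g(L) = 1
f(O(-10, -2), -198)*g(M) = -166*1 = -166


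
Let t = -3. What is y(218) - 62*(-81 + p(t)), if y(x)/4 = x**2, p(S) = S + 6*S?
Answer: 196420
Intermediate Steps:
p(S) = 7*S
y(x) = 4*x**2
y(218) - 62*(-81 + p(t)) = 4*218**2 - 62*(-81 + 7*(-3)) = 4*47524 - 62*(-81 - 21) = 190096 - 62*(-102) = 190096 - 1*(-6324) = 190096 + 6324 = 196420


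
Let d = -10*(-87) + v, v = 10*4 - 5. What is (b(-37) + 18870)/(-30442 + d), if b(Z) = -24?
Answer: -18846/29537 ≈ -0.63805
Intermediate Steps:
v = 35 (v = 40 - 5 = 35)
d = 905 (d = -10*(-87) + 35 = 870 + 35 = 905)
(b(-37) + 18870)/(-30442 + d) = (-24 + 18870)/(-30442 + 905) = 18846/(-29537) = 18846*(-1/29537) = -18846/29537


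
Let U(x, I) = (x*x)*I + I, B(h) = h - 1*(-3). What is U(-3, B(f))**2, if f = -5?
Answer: 400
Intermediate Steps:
B(h) = 3 + h (B(h) = h + 3 = 3 + h)
U(x, I) = I + I*x**2 (U(x, I) = x**2*I + I = I*x**2 + I = I + I*x**2)
U(-3, B(f))**2 = ((3 - 5)*(1 + (-3)**2))**2 = (-2*(1 + 9))**2 = (-2*10)**2 = (-20)**2 = 400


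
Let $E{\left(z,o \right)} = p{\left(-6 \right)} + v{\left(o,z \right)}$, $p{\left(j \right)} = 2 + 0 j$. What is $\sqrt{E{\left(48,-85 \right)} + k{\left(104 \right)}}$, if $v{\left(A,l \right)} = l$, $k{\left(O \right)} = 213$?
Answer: $\sqrt{263} \approx 16.217$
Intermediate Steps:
$p{\left(j \right)} = 2$ ($p{\left(j \right)} = 2 + 0 = 2$)
$E{\left(z,o \right)} = 2 + z$
$\sqrt{E{\left(48,-85 \right)} + k{\left(104 \right)}} = \sqrt{\left(2 + 48\right) + 213} = \sqrt{50 + 213} = \sqrt{263}$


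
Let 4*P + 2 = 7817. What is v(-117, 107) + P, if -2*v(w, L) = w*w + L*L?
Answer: -42461/4 ≈ -10615.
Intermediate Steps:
v(w, L) = -L**2/2 - w**2/2 (v(w, L) = -(w*w + L*L)/2 = -(w**2 + L**2)/2 = -(L**2 + w**2)/2 = -L**2/2 - w**2/2)
P = 7815/4 (P = -1/2 + (1/4)*7817 = -1/2 + 7817/4 = 7815/4 ≈ 1953.8)
v(-117, 107) + P = (-1/2*107**2 - 1/2*(-117)**2) + 7815/4 = (-1/2*11449 - 1/2*13689) + 7815/4 = (-11449/2 - 13689/2) + 7815/4 = -12569 + 7815/4 = -42461/4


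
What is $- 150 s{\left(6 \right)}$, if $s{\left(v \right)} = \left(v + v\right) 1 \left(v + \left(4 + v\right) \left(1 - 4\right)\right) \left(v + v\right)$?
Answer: $518400$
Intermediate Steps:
$s{\left(v \right)} = 4 v^{2} \left(-12 - 2 v\right)$ ($s{\left(v \right)} = 2 v 1 \left(v + \left(4 + v\right) \left(-3\right)\right) 2 v = 2 v 1 \left(v - \left(12 + 3 v\right)\right) 2 v = 2 v 1 \left(-12 - 2 v\right) 2 v = 2 v 1 \cdot 2 v \left(-12 - 2 v\right) = 2 v 2 v \left(-12 - 2 v\right) = 4 v^{2} \left(-12 - 2 v\right)$)
$- 150 s{\left(6 \right)} = - 150 \cdot 8 \cdot 6^{2} \left(-6 - 6\right) = - 150 \cdot 8 \cdot 36 \left(-6 - 6\right) = - 150 \cdot 8 \cdot 36 \left(-12\right) = \left(-150\right) \left(-3456\right) = 518400$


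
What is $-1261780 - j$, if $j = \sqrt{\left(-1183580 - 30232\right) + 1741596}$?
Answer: $-1261780 - 2 \sqrt{131946} \approx -1.2625 \cdot 10^{6}$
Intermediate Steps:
$j = 2 \sqrt{131946}$ ($j = \sqrt{-1213812 + 1741596} = \sqrt{527784} = 2 \sqrt{131946} \approx 726.49$)
$-1261780 - j = -1261780 - 2 \sqrt{131946}$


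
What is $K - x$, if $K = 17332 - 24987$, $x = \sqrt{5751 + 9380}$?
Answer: $-7655 - \sqrt{15131} \approx -7778.0$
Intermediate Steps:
$x = \sqrt{15131} \approx 123.01$
$K = -7655$ ($K = 17332 - 24987 = -7655$)
$K - x = -7655 - \sqrt{15131}$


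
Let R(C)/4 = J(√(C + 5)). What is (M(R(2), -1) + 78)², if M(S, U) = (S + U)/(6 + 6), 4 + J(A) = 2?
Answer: 95481/16 ≈ 5967.6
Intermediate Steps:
J(A) = -2 (J(A) = -4 + 2 = -2)
R(C) = -8 (R(C) = 4*(-2) = -8)
M(S, U) = S/12 + U/12 (M(S, U) = (S + U)/12 = (S + U)*(1/12) = S/12 + U/12)
(M(R(2), -1) + 78)² = (((1/12)*(-8) + (1/12)*(-1)) + 78)² = ((-⅔ - 1/12) + 78)² = (-¾ + 78)² = (309/4)² = 95481/16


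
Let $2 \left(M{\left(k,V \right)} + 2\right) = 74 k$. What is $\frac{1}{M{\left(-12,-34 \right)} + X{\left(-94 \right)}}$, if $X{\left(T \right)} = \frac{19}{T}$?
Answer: $- \frac{94}{41943} \approx -0.0022411$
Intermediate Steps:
$M{\left(k,V \right)} = -2 + 37 k$ ($M{\left(k,V \right)} = -2 + \frac{74 k}{2} = -2 + 37 k$)
$\frac{1}{M{\left(-12,-34 \right)} + X{\left(-94 \right)}} = \frac{1}{\left(-2 + 37 \left(-12\right)\right) + \frac{19}{-94}} = \frac{1}{\left(-2 - 444\right) + 19 \left(- \frac{1}{94}\right)} = \frac{1}{-446 - \frac{19}{94}} = \frac{1}{- \frac{41943}{94}} = - \frac{94}{41943}$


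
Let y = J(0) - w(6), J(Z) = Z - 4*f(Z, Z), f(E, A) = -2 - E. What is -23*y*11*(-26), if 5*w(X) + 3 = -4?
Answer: 309166/5 ≈ 61833.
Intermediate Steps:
w(X) = -7/5 (w(X) = -3/5 + (1/5)*(-4) = -3/5 - 4/5 = -7/5)
J(Z) = 8 + 5*Z (J(Z) = Z - 4*(-2 - Z) = Z + (8 + 4*Z) = 8 + 5*Z)
y = 47/5 (y = (8 + 5*0) - 1*(-7/5) = (8 + 0) + 7/5 = 8 + 7/5 = 47/5 ≈ 9.4000)
-23*y*11*(-26) = -1081*11/5*(-26) = -23*517/5*(-26) = -11891/5*(-26) = 309166/5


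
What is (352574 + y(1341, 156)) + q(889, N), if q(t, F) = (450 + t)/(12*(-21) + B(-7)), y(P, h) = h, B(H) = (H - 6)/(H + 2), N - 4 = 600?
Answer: 439847615/1247 ≈ 3.5272e+5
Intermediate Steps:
N = 604 (N = 4 + 600 = 604)
B(H) = (-6 + H)/(2 + H)
q(t, F) = -2250/1247 - 5*t/1247 (q(t, F) = (450 + t)/(12*(-21) + (-6 - 7)/(2 - 7)) = (450 + t)/(-252 - 13/(-5)) = (450 + t)/(-252 - ⅕*(-13)) = (450 + t)/(-252 + 13/5) = (450 + t)/(-1247/5) = (450 + t)*(-5/1247) = -2250/1247 - 5*t/1247)
(352574 + y(1341, 156)) + q(889, N) = (352574 + 156) + (-2250/1247 - 5/1247*889) = 352730 + (-2250/1247 - 4445/1247) = 352730 - 6695/1247 = 439847615/1247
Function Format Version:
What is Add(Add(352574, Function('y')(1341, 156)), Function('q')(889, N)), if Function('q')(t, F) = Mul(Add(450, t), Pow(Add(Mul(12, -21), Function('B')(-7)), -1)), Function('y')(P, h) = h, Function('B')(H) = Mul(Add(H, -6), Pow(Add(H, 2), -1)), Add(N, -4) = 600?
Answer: Rational(439847615, 1247) ≈ 3.5272e+5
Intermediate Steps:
N = 604 (N = Add(4, 600) = 604)
Function('B')(H) = Mul(Pow(Add(2, H), -1), Add(-6, H)) (Function('B')(H) = Mul(Add(-6, H), Pow(Add(2, H), -1)) = Mul(Pow(Add(2, H), -1), Add(-6, H)))
Function('q')(t, F) = Add(Rational(-2250, 1247), Mul(Rational(-5, 1247), t)) (Function('q')(t, F) = Mul(Add(450, t), Pow(Add(Mul(12, -21), Mul(Pow(Add(2, -7), -1), Add(-6, -7))), -1)) = Mul(Add(450, t), Pow(Add(-252, Mul(Pow(-5, -1), -13)), -1)) = Mul(Add(450, t), Pow(Add(-252, Mul(Rational(-1, 5), -13)), -1)) = Mul(Add(450, t), Pow(Add(-252, Rational(13, 5)), -1)) = Mul(Add(450, t), Pow(Rational(-1247, 5), -1)) = Mul(Add(450, t), Rational(-5, 1247)) = Add(Rational(-2250, 1247), Mul(Rational(-5, 1247), t)))
Add(Add(352574, Function('y')(1341, 156)), Function('q')(889, N)) = Add(Add(352574, 156), Add(Rational(-2250, 1247), Mul(Rational(-5, 1247), 889))) = Add(352730, Add(Rational(-2250, 1247), Rational(-4445, 1247))) = Add(352730, Rational(-6695, 1247)) = Rational(439847615, 1247)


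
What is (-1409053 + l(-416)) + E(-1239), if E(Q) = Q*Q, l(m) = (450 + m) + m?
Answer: 125686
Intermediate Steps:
l(m) = 450 + 2*m
E(Q) = Q**2
(-1409053 + l(-416)) + E(-1239) = (-1409053 + (450 + 2*(-416))) + (-1239)**2 = (-1409053 + (450 - 832)) + 1535121 = (-1409053 - 382) + 1535121 = -1409435 + 1535121 = 125686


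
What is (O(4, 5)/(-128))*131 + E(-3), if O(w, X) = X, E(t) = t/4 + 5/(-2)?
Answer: -1071/128 ≈ -8.3672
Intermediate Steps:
E(t) = -5/2 + t/4 (E(t) = t*(¼) + 5*(-½) = t/4 - 5/2 = -5/2 + t/4)
(O(4, 5)/(-128))*131 + E(-3) = (5/(-128))*131 + (-5/2 + (¼)*(-3)) = (5*(-1/128))*131 + (-5/2 - ¾) = -5/128*131 - 13/4 = -655/128 - 13/4 = -1071/128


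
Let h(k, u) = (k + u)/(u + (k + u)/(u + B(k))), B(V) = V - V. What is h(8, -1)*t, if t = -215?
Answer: 1505/8 ≈ 188.13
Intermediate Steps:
B(V) = 0
h(k, u) = (k + u)/(u + (k + u)/u) (h(k, u) = (k + u)/(u + (k + u)/(u + 0)) = (k + u)/(u + (k + u)/u))
h(8, -1)*t = -(8 - 1)/(8 - 1 + (-1)²)*(-215) = -1*7/(8 - 1 + 1)*(-215) = -1*7/8*(-215) = -1*⅛*7*(-215) = -7/8*(-215) = 1505/8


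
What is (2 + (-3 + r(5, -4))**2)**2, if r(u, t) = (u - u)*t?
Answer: 121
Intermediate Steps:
r(u, t) = 0 (r(u, t) = 0*t = 0)
(2 + (-3 + r(5, -4))**2)**2 = (2 + (-3 + 0)**2)**2 = (2 + (-3)**2)**2 = (2 + 9)**2 = 11**2 = 121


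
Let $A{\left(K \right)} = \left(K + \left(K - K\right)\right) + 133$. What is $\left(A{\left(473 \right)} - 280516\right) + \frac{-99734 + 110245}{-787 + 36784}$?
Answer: $- \frac{10075909759}{35997} \approx -2.7991 \cdot 10^{5}$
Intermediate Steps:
$A{\left(K \right)} = 133 + K$ ($A{\left(K \right)} = \left(K + 0\right) + 133 = K + 133 = 133 + K$)
$\left(A{\left(473 \right)} - 280516\right) + \frac{-99734 + 110245}{-787 + 36784} = \left(\left(133 + 473\right) - 280516\right) + \frac{-99734 + 110245}{-787 + 36784} = \left(606 - 280516\right) + \frac{10511}{35997} = -279910 + 10511 \cdot \frac{1}{35997} = -279910 + \frac{10511}{35997} = - \frac{10075909759}{35997}$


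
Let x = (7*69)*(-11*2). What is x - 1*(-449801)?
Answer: 439175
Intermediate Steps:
x = -10626 (x = 483*(-22) = -10626)
x - 1*(-449801) = -10626 - 1*(-449801) = -10626 + 449801 = 439175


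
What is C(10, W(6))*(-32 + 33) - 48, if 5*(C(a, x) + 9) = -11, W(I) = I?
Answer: -296/5 ≈ -59.200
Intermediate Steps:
C(a, x) = -56/5 (C(a, x) = -9 + (⅕)*(-11) = -9 - 11/5 = -56/5)
C(10, W(6))*(-32 + 33) - 48 = -56*(-32 + 33)/5 - 48 = -56/5*1 - 48 = -56/5 - 48 = -296/5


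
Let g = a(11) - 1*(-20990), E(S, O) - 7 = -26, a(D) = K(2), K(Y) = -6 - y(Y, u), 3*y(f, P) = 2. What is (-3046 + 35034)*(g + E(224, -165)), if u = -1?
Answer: 2011821284/3 ≈ 6.7061e+8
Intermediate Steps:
y(f, P) = 2/3 (y(f, P) = (1/3)*2 = 2/3)
K(Y) = -20/3 (K(Y) = -6 - 1*2/3 = -6 - 2/3 = -20/3)
a(D) = -20/3
E(S, O) = -19 (E(S, O) = 7 - 26 = -19)
g = 62950/3 (g = -20/3 - 1*(-20990) = -20/3 + 20990 = 62950/3 ≈ 20983.)
(-3046 + 35034)*(g + E(224, -165)) = (-3046 + 35034)*(62950/3 - 19) = 31988*(62893/3) = 2011821284/3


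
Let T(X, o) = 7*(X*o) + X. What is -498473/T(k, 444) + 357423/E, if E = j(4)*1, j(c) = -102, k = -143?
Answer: -52951591685/15115958 ≈ -3503.0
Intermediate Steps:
T(X, o) = X + 7*X*o (T(X, o) = 7*X*o + X = X + 7*X*o)
E = -102 (E = -102*1 = -102)
-498473/T(k, 444) + 357423/E = -498473*(-1/(143*(1 + 7*444))) + 357423/(-102) = -498473*(-1/(143*(1 + 3108))) + 357423*(-1/102) = -498473/((-143*3109)) - 119141/34 = -498473/(-444587) - 119141/34 = -498473*(-1/444587) - 119141/34 = 498473/444587 - 119141/34 = -52951591685/15115958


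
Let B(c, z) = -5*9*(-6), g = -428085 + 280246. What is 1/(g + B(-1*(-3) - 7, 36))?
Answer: -1/147569 ≈ -6.7765e-6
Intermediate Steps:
g = -147839
B(c, z) = 270 (B(c, z) = -45*(-6) = 270)
1/(g + B(-1*(-3) - 7, 36)) = 1/(-147839 + 270) = 1/(-147569) = -1/147569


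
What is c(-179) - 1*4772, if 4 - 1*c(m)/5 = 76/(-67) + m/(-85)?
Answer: -5418061/1139 ≈ -4756.9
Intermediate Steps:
c(m) = 1720/67 + m/17 (c(m) = 20 - 5*(76/(-67) + m/(-85)) = 20 - 5*(76*(-1/67) + m*(-1/85)) = 20 - 5*(-76/67 - m/85) = 20 + (380/67 + m/17) = 1720/67 + m/17)
c(-179) - 1*4772 = (1720/67 + (1/17)*(-179)) - 1*4772 = (1720/67 - 179/17) - 4772 = 17247/1139 - 4772 = -5418061/1139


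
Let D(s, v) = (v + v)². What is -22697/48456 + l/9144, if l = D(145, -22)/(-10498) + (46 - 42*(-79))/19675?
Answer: -297690417360097/635539569431400 ≈ -0.46841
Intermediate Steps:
D(s, v) = 4*v² (D(s, v) = (2*v)² = 4*v²)
l = -1387764/103274075 (l = (4*(-22)²)/(-10498) + (46 - 42*(-79))/19675 = (4*484)*(-1/10498) + (46 + 3318)*(1/19675) = 1936*(-1/10498) + 3364*(1/19675) = -968/5249 + 3364/19675 = -1387764/103274075 ≈ -0.013438)
-22697/48456 + l/9144 = -22697/48456 - 1387764/103274075/9144 = -22697*1/48456 - 1387764/103274075*1/9144 = -22697/48456 - 38549/26231615050 = -297690417360097/635539569431400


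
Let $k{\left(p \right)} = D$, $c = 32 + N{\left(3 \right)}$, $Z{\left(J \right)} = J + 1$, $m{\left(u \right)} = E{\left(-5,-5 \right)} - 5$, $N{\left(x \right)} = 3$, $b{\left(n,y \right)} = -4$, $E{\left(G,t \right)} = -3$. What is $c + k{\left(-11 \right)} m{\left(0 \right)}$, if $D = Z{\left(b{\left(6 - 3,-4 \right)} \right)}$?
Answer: $59$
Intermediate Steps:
$m{\left(u \right)} = -8$ ($m{\left(u \right)} = -3 - 5 = -8$)
$Z{\left(J \right)} = 1 + J$
$c = 35$ ($c = 32 + 3 = 35$)
$D = -3$ ($D = 1 - 4 = -3$)
$k{\left(p \right)} = -3$
$c + k{\left(-11 \right)} m{\left(0 \right)} = 35 - -24 = 35 + 24 = 59$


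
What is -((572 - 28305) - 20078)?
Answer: 47811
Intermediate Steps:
-((572 - 28305) - 20078) = -(-27733 - 20078) = -1*(-47811) = 47811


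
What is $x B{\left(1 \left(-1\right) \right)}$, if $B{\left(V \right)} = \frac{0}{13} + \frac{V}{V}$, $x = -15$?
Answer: $-15$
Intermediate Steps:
$B{\left(V \right)} = 1$ ($B{\left(V \right)} = 0 \cdot \frac{1}{13} + 1 = 0 + 1 = 1$)
$x B{\left(1 \left(-1\right) \right)} = \left(-15\right) 1 = -15$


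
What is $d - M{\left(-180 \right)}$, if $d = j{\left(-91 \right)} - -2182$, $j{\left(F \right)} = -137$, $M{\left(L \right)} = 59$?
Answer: $1986$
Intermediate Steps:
$d = 2045$ ($d = -137 - -2182 = -137 + 2182 = 2045$)
$d - M{\left(-180 \right)} = 2045 - 59 = 1986$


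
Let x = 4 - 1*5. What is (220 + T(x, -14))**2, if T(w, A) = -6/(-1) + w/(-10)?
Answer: 5112121/100 ≈ 51121.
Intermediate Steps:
x = -1 (x = 4 - 5 = -1)
T(w, A) = 6 - w/10 (T(w, A) = -6*(-1) + w*(-1/10) = 6 - w/10)
(220 + T(x, -14))**2 = (220 + (6 - 1/10*(-1)))**2 = (220 + (6 + 1/10))**2 = (220 + 61/10)**2 = (2261/10)**2 = 5112121/100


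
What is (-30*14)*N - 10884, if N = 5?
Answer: -12984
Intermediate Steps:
(-30*14)*N - 10884 = -30*14*5 - 10884 = -420*5 - 10884 = -2100 - 10884 = -12984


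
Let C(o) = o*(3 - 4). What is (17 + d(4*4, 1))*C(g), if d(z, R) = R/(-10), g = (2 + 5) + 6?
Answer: -2197/10 ≈ -219.70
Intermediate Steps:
g = 13 (g = 7 + 6 = 13)
C(o) = -o (C(o) = o*(-1) = -o)
d(z, R) = -R/10 (d(z, R) = R*(-⅒) = -R/10)
(17 + d(4*4, 1))*C(g) = (17 - ⅒*1)*(-1*13) = (17 - ⅒)*(-13) = (169/10)*(-13) = -2197/10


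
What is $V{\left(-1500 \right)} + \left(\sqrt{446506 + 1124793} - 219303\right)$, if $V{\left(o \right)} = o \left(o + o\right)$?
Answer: $4280697 + \sqrt{1571299} \approx 4.282 \cdot 10^{6}$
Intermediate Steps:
$V{\left(o \right)} = 2 o^{2}$ ($V{\left(o \right)} = o 2 o = 2 o^{2}$)
$V{\left(-1500 \right)} + \left(\sqrt{446506 + 1124793} - 219303\right) = 2 \left(-1500\right)^{2} + \left(\sqrt{446506 + 1124793} - 219303\right) = 2 \cdot 2250000 - \left(219303 - \sqrt{1571299}\right) = 4500000 - \left(219303 - \sqrt{1571299}\right) = 4280697 + \sqrt{1571299}$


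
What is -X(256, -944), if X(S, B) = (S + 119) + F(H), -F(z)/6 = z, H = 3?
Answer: -357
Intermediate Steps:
F(z) = -6*z
X(S, B) = 101 + S (X(S, B) = (S + 119) - 6*3 = (119 + S) - 18 = 101 + S)
-X(256, -944) = -(101 + 256) = -1*357 = -357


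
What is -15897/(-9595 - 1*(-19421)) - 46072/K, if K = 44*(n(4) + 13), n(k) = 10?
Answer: -117197809/2485978 ≈ -47.144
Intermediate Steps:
K = 1012 (K = 44*(10 + 13) = 44*23 = 1012)
-15897/(-9595 - 1*(-19421)) - 46072/K = -15897/(-9595 - 1*(-19421)) - 46072/1012 = -15897/(-9595 + 19421) - 46072*1/1012 = -15897/9826 - 11518/253 = -117197809/2485978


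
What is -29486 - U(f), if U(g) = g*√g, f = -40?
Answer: -29486 + 80*I*√10 ≈ -29486.0 + 252.98*I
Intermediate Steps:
U(g) = g^(3/2)
-29486 - U(f) = -29486 - (-40)^(3/2) = -29486 - (-80)*I*√10 = -29486 + 80*I*√10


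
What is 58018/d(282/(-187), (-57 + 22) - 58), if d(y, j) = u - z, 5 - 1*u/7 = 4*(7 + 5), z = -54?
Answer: -58018/247 ≈ -234.89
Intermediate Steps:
u = -301 (u = 35 - 28*(7 + 5) = 35 - 28*12 = 35 - 7*48 = 35 - 336 = -301)
d(y, j) = -247 (d(y, j) = -301 - 1*(-54) = -301 + 54 = -247)
58018/d(282/(-187), (-57 + 22) - 58) = 58018/(-247) = 58018*(-1/247) = -58018/247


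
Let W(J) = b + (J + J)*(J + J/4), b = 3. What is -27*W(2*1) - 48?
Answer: -399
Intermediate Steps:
W(J) = 3 + 5*J**2/2 (W(J) = 3 + (J + J)*(J + J/4) = 3 + (2*J)*(J + J/4) = 3 + (2*J)*(5*J/4) = 3 + 5*J**2/2)
-27*W(2*1) - 48 = -27*(3 + 5*(2*1)**2/2) - 48 = -27*(3 + (5/2)*2**2) - 48 = -27*(3 + (5/2)*4) - 48 = -27*(3 + 10) - 48 = -27*13 - 48 = -351 - 48 = -399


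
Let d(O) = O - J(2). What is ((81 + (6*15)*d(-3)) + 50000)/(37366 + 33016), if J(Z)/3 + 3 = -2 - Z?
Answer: 3977/5414 ≈ 0.73458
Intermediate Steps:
J(Z) = -15 - 3*Z (J(Z) = -9 + 3*(-2 - Z) = -9 + (-6 - 3*Z) = -15 - 3*Z)
d(O) = 21 + O (d(O) = O - (-15 - 3*2) = O - (-15 - 6) = O - 1*(-21) = O + 21 = 21 + O)
((81 + (6*15)*d(-3)) + 50000)/(37366 + 33016) = ((81 + (6*15)*(21 - 3)) + 50000)/(37366 + 33016) = ((81 + 90*18) + 50000)/70382 = ((81 + 1620) + 50000)*(1/70382) = (1701 + 50000)*(1/70382) = 51701*(1/70382) = 3977/5414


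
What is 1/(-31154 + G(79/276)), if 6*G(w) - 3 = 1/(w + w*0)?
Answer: -158/4922161 ≈ -3.2100e-5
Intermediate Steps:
G(w) = 1/2 + 1/(6*w) (G(w) = 1/2 + 1/(6*(w + w*0)) = 1/2 + 1/(6*(w + 0)) = 1/2 + 1/(6*w))
1/(-31154 + G(79/276)) = 1/(-31154 + (1 + 3*(79/276))/(6*((79/276)))) = 1/(-31154 + (1 + 3*(79*(1/276)))/(6*((79*(1/276))))) = 1/(-31154 + (1 + 3*(79/276))/(6*(79/276))) = 1/(-31154 + (1/6)*(276/79)*(1 + 79/92)) = 1/(-31154 + (1/6)*(276/79)*(171/92)) = 1/(-31154 + 171/158) = 1/(-4922161/158) = -158/4922161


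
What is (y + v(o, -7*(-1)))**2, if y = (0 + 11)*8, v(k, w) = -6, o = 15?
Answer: 6724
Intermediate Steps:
y = 88 (y = 11*8 = 88)
(y + v(o, -7*(-1)))**2 = (88 - 6)**2 = 82**2 = 6724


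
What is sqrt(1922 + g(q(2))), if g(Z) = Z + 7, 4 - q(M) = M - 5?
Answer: 44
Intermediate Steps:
q(M) = 9 - M (q(M) = 4 - (M - 5) = 4 - (-5 + M) = 4 + (5 - M) = 9 - M)
g(Z) = 7 + Z
sqrt(1922 + g(q(2))) = sqrt(1922 + (7 + (9 - 1*2))) = sqrt(1922 + (7 + (9 - 2))) = sqrt(1922 + (7 + 7)) = sqrt(1922 + 14) = sqrt(1936) = 44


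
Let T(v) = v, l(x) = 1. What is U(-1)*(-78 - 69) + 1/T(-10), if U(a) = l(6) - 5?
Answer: 5879/10 ≈ 587.90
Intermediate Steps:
U(a) = -4 (U(a) = 1 - 5 = -4)
U(-1)*(-78 - 69) + 1/T(-10) = -4*(-78 - 69) + 1/(-10) = -4*(-147) - ⅒ = 588 - ⅒ = 5879/10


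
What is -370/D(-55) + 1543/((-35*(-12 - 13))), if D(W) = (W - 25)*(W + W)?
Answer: 265093/154000 ≈ 1.7214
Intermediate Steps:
D(W) = 2*W*(-25 + W) (D(W) = (-25 + W)*(2*W) = 2*W*(-25 + W))
-370/D(-55) + 1543/((-35*(-12 - 13))) = -370*(-1/(110*(-25 - 55))) + 1543/((-35*(-12 - 13))) = -370/(2*(-55)*(-80)) + 1543/((-35*(-25))) = -370/8800 + 1543/875 = -370*1/8800 + 1543*(1/875) = -37/880 + 1543/875 = 265093/154000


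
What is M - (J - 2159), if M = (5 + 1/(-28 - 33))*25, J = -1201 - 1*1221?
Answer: 287041/61 ≈ 4705.6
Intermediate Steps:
J = -2422 (J = -1201 - 1221 = -2422)
M = 7600/61 (M = (5 + 1/(-61))*25 = (5 - 1/61)*25 = (304/61)*25 = 7600/61 ≈ 124.59)
M - (J - 2159) = 7600/61 - (-2422 - 2159) = 7600/61 - 1*(-4581) = 7600/61 + 4581 = 287041/61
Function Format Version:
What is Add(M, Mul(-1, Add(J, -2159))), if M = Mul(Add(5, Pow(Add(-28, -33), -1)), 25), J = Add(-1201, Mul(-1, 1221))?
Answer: Rational(287041, 61) ≈ 4705.6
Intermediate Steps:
J = -2422 (J = Add(-1201, -1221) = -2422)
M = Rational(7600, 61) (M = Mul(Add(5, Pow(-61, -1)), 25) = Mul(Add(5, Rational(-1, 61)), 25) = Mul(Rational(304, 61), 25) = Rational(7600, 61) ≈ 124.59)
Add(M, Mul(-1, Add(J, -2159))) = Add(Rational(7600, 61), Mul(-1, Add(-2422, -2159))) = Add(Rational(7600, 61), Mul(-1, -4581)) = Add(Rational(7600, 61), 4581) = Rational(287041, 61)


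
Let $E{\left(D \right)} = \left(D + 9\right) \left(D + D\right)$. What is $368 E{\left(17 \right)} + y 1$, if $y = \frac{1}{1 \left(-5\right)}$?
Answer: $\frac{1626559}{5} \approx 3.2531 \cdot 10^{5}$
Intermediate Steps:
$y = - \frac{1}{5}$ ($y = \frac{1}{-5} = - \frac{1}{5} \approx -0.2$)
$E{\left(D \right)} = 2 D \left(9 + D\right)$ ($E{\left(D \right)} = \left(9 + D\right) 2 D = 2 D \left(9 + D\right)$)
$368 E{\left(17 \right)} + y 1 = 368 \cdot 2 \cdot 17 \left(9 + 17\right) - \frac{1}{5} = 368 \cdot 2 \cdot 17 \cdot 26 - \frac{1}{5} = 368 \cdot 884 - \frac{1}{5} = 325312 - \frac{1}{5} = \frac{1626559}{5}$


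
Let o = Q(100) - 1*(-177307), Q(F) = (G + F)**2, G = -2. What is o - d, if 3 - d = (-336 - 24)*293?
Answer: 81428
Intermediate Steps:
Q(F) = (-2 + F)**2
o = 186911 (o = (-2 + 100)**2 - 1*(-177307) = 98**2 + 177307 = 9604 + 177307 = 186911)
d = 105483 (d = 3 - (-336 - 24)*293 = 3 - (-360)*293 = 3 - 1*(-105480) = 3 + 105480 = 105483)
o - d = 186911 - 1*105483 = 186911 - 105483 = 81428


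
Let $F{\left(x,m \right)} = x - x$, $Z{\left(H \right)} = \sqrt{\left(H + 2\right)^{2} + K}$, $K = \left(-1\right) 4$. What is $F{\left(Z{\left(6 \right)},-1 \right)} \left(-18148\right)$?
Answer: $0$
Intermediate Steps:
$K = -4$
$Z{\left(H \right)} = \sqrt{-4 + \left(2 + H\right)^{2}}$ ($Z{\left(H \right)} = \sqrt{\left(H + 2\right)^{2} - 4} = \sqrt{\left(2 + H\right)^{2} - 4} = \sqrt{-4 + \left(2 + H\right)^{2}}$)
$F{\left(x,m \right)} = 0$
$F{\left(Z{\left(6 \right)},-1 \right)} \left(-18148\right) = 0 \left(-18148\right) = 0$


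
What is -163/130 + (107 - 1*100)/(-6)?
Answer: -472/195 ≈ -2.4205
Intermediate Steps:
-163/130 + (107 - 1*100)/(-6) = -163*1/130 + (107 - 100)*(-⅙) = -163/130 + 7*(-⅙) = -163/130 - 7/6 = -472/195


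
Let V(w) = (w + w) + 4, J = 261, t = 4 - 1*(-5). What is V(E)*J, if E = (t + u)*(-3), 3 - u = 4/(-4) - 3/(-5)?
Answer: -91872/5 ≈ -18374.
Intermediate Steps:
t = 9 (t = 4 + 5 = 9)
u = 17/5 (u = 3 - (4/(-4) - 3/(-5)) = 3 - (4*(-1/4) - 3*(-1/5)) = 3 - (-1 + 3/5) = 3 - 1*(-2/5) = 3 + 2/5 = 17/5 ≈ 3.4000)
E = -186/5 (E = (9 + 17/5)*(-3) = (62/5)*(-3) = -186/5 ≈ -37.200)
V(w) = 4 + 2*w (V(w) = 2*w + 4 = 4 + 2*w)
V(E)*J = (4 + 2*(-186/5))*261 = (4 - 372/5)*261 = -352/5*261 = -91872/5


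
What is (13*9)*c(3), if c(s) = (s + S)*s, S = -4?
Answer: -351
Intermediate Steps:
c(s) = s*(-4 + s) (c(s) = (s - 4)*s = (-4 + s)*s = s*(-4 + s))
(13*9)*c(3) = (13*9)*(3*(-4 + 3)) = 117*(3*(-1)) = 117*(-3) = -351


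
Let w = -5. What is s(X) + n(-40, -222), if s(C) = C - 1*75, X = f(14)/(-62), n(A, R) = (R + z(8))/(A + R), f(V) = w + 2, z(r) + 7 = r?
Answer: -300953/4061 ≈ -74.108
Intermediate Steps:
z(r) = -7 + r
f(V) = -3 (f(V) = -5 + 2 = -3)
n(A, R) = (1 + R)/(A + R) (n(A, R) = (R + (-7 + 8))/(A + R) = (R + 1)/(A + R) = (1 + R)/(A + R))
X = 3/62 (X = -3/(-62) = -3*(-1/62) = 3/62 ≈ 0.048387)
s(C) = -75 + C (s(C) = C - 75 = -75 + C)
s(X) + n(-40, -222) = (-75 + 3/62) + (1 - 222)/(-40 - 222) = -4647/62 - 221/(-262) = -4647/62 - 1/262*(-221) = -4647/62 + 221/262 = -300953/4061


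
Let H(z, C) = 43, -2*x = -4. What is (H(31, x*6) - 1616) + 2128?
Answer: 555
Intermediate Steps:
x = 2 (x = -½*(-4) = 2)
(H(31, x*6) - 1616) + 2128 = (43 - 1616) + 2128 = -1573 + 2128 = 555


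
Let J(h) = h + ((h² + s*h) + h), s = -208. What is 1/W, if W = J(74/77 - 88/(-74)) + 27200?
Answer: 8116801/217219202432 ≈ 3.7367e-5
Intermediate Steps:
J(h) = h² - 206*h (J(h) = h + ((h² - 208*h) + h) = h + (h² - 207*h) = h² - 206*h)
W = 217219202432/8116801 (W = (74/77 - 88/(-74))*(-206 + (74/77 - 88/(-74))) + 27200 = (74*(1/77) - 88*(-1/74))*(-206 + (74*(1/77) - 88*(-1/74))) + 27200 = (74/77 + 44/37)*(-206 + (74/77 + 44/37)) + 27200 = 6126*(-206 + 6126/2849)/2849 + 27200 = (6126/2849)*(-580768/2849) + 27200 = -3557784768/8116801 + 27200 = 217219202432/8116801 ≈ 26762.)
1/W = 1/(217219202432/8116801) = 8116801/217219202432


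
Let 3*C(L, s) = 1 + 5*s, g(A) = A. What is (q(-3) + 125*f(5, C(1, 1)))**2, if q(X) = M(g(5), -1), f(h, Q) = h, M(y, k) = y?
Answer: 396900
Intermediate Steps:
C(L, s) = 1/3 + 5*s/3 (C(L, s) = (1 + 5*s)/3 = 1/3 + 5*s/3)
q(X) = 5
(q(-3) + 125*f(5, C(1, 1)))**2 = (5 + 125*5)**2 = (5 + 625)**2 = 630**2 = 396900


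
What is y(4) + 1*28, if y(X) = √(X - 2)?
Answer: 28 + √2 ≈ 29.414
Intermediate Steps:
y(X) = √(-2 + X)
y(4) + 1*28 = √(-2 + 4) + 1*28 = √2 + 28 = 28 + √2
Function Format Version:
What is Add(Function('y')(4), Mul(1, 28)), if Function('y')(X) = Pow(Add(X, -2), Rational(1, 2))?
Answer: Add(28, Pow(2, Rational(1, 2))) ≈ 29.414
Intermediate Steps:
Function('y')(X) = Pow(Add(-2, X), Rational(1, 2))
Add(Function('y')(4), Mul(1, 28)) = Add(Pow(Add(-2, 4), Rational(1, 2)), Mul(1, 28)) = Add(Pow(2, Rational(1, 2)), 28) = Add(28, Pow(2, Rational(1, 2)))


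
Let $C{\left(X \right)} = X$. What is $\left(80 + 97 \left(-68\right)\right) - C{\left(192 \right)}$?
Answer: $-6708$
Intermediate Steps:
$\left(80 + 97 \left(-68\right)\right) - C{\left(192 \right)} = \left(80 + 97 \left(-68\right)\right) - 192 = \left(80 - 6596\right) - 192 = -6516 - 192 = -6708$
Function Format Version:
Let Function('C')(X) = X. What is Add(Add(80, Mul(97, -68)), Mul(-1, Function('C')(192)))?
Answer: -6708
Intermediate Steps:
Add(Add(80, Mul(97, -68)), Mul(-1, Function('C')(192))) = Add(Add(80, Mul(97, -68)), Mul(-1, 192)) = Add(Add(80, -6596), -192) = Add(-6516, -192) = -6708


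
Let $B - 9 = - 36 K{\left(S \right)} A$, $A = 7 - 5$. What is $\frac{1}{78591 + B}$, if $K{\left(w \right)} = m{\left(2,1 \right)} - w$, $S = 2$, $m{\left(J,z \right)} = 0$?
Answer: $\frac{1}{78744} \approx 1.2699 \cdot 10^{-5}$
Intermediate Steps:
$A = 2$ ($A = 7 - 5 = 2$)
$K{\left(w \right)} = - w$ ($K{\left(w \right)} = 0 - w = - w$)
$B = 153$ ($B = 9 + - 36 \left(\left(-1\right) 2\right) 2 = 9 + \left(-36\right) \left(-2\right) 2 = 9 + 72 \cdot 2 = 9 + 144 = 153$)
$\frac{1}{78591 + B} = \frac{1}{78591 + 153} = \frac{1}{78744}$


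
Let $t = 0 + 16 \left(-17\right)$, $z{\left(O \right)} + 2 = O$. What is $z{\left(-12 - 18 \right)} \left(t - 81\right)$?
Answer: $11296$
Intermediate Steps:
$z{\left(O \right)} = -2 + O$
$t = -272$ ($t = 0 - 272 = -272$)
$z{\left(-12 - 18 \right)} \left(t - 81\right) = \left(-2 - 30\right) \left(-272 - 81\right) = \left(-2 - 30\right) \left(-353\right) = \left(-32\right) \left(-353\right) = 11296$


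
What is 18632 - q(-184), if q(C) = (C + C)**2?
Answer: -116792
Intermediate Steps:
q(C) = 4*C**2 (q(C) = (2*C)**2 = 4*C**2)
18632 - q(-184) = 18632 - 4*(-184)**2 = 18632 - 4*33856 = 18632 - 1*135424 = 18632 - 135424 = -116792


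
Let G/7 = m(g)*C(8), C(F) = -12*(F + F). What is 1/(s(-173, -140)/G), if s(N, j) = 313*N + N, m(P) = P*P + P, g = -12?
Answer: 88704/27161 ≈ 3.2659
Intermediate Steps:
C(F) = -24*F
m(P) = P + P² (m(P) = P² + P = P + P²)
s(N, j) = 314*N
G = -177408 (G = 7*((-12*(1 - 12))*(-24*8)) = 7*(-12*(-11)*(-192)) = 7*(132*(-192)) = 7*(-25344) = -177408)
1/(s(-173, -140)/G) = 1/((314*(-173))/(-177408)) = 1/(-54322*(-1/177408)) = 1/(27161/88704) = 88704/27161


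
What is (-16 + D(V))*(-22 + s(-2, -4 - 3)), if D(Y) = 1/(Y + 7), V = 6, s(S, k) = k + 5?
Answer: 4968/13 ≈ 382.15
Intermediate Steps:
s(S, k) = 5 + k
D(Y) = 1/(7 + Y)
(-16 + D(V))*(-22 + s(-2, -4 - 3)) = (-16 + 1/(7 + 6))*(-22 + (5 + (-4 - 3))) = (-16 + 1/13)*(-22 + (5 - 7)) = (-16 + 1/13)*(-22 - 2) = -207/13*(-24) = 4968/13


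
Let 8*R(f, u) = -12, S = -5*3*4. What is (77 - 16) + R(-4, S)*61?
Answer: -61/2 ≈ -30.500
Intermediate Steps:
S = -60 (S = -15*4 = -60)
R(f, u) = -3/2 (R(f, u) = (⅛)*(-12) = -3/2)
(77 - 16) + R(-4, S)*61 = (77 - 16) - 3/2*61 = 61 - 183/2 = -61/2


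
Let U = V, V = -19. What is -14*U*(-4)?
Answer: -1064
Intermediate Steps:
U = -19
-14*U*(-4) = -14*(-19)*(-4) = 266*(-4) = -1064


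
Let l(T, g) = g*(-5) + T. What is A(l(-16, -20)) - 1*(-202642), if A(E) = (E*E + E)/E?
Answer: 202727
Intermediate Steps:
l(T, g) = T - 5*g (l(T, g) = -5*g + T = T - 5*g)
A(E) = (E + E²)/E (A(E) = (E² + E)/E = (E + E²)/E)
A(l(-16, -20)) - 1*(-202642) = (1 + (-16 - 5*(-20))) - 1*(-202642) = (1 + (-16 + 100)) + 202642 = (1 + 84) + 202642 = 85 + 202642 = 202727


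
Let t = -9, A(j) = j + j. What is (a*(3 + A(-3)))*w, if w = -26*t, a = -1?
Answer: 702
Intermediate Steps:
A(j) = 2*j
w = 234 (w = -26*(-9) = 234)
(a*(3 + A(-3)))*w = -(3 + 2*(-3))*234 = -(3 - 6)*234 = -1*(-3)*234 = 3*234 = 702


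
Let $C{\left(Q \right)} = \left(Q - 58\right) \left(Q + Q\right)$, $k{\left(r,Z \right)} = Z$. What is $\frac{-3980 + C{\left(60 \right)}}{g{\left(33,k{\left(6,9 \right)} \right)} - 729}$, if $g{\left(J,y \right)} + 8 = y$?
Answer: $\frac{935}{182} \approx 5.1374$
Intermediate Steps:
$g{\left(J,y \right)} = -8 + y$
$C{\left(Q \right)} = 2 Q \left(-58 + Q\right)$ ($C{\left(Q \right)} = \left(-58 + Q\right) 2 Q = 2 Q \left(-58 + Q\right)$)
$\frac{-3980 + C{\left(60 \right)}}{g{\left(33,k{\left(6,9 \right)} \right)} - 729} = \frac{-3980 + 2 \cdot 60 \left(-58 + 60\right)}{\left(-8 + 9\right) - 729} = \frac{-3980 + 2 \cdot 60 \cdot 2}{1 - 729} = \frac{-3980 + 240}{-728} = \left(-3740\right) \left(- \frac{1}{728}\right) = \frac{935}{182}$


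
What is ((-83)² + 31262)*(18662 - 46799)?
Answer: -1073454687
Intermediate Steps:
((-83)² + 31262)*(18662 - 46799) = (6889 + 31262)*(-28137) = 38151*(-28137) = -1073454687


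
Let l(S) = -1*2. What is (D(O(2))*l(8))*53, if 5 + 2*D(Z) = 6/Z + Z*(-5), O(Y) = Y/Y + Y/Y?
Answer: 636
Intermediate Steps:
O(Y) = 2 (O(Y) = 1 + 1 = 2)
D(Z) = -5/2 + 3/Z - 5*Z/2 (D(Z) = -5/2 + (6/Z + Z*(-5))/2 = -5/2 + (6/Z - 5*Z)/2 = -5/2 + (-5*Z + 6/Z)/2 = -5/2 + (3/Z - 5*Z/2) = -5/2 + 3/Z - 5*Z/2)
l(S) = -2
(D(O(2))*l(8))*53 = (((½)*(6 - 5*2*(1 + 2))/2)*(-2))*53 = (((½)*(½)*(6 - 5*2*3))*(-2))*53 = (((½)*(½)*(6 - 30))*(-2))*53 = (((½)*(½)*(-24))*(-2))*53 = -6*(-2)*53 = 12*53 = 636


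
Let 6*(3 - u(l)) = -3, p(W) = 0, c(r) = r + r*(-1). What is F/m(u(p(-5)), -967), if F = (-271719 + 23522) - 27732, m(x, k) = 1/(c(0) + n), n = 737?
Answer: -203359673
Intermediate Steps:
c(r) = 0 (c(r) = r - r = 0)
u(l) = 7/2 (u(l) = 3 - ⅙*(-3) = 3 + ½ = 7/2)
m(x, k) = 1/737 (m(x, k) = 1/(0 + 737) = 1/737)
F = -275929 (F = -248197 - 27732 = -275929)
F/m(u(p(-5)), -967) = -275929/1/737 = -275929*737 = -203359673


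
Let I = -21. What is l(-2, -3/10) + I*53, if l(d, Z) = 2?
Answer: -1111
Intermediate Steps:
l(-2, -3/10) + I*53 = 2 - 21*53 = 2 - 1113 = -1111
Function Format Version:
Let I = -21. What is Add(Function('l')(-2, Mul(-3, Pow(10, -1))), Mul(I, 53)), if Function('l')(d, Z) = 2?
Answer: -1111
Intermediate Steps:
Add(Function('l')(-2, Mul(-3, Pow(10, -1))), Mul(I, 53)) = Add(2, Mul(-21, 53)) = Add(2, -1113) = -1111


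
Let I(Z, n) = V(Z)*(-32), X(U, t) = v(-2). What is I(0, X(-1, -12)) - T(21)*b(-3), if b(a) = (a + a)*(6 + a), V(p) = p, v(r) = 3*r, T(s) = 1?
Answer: 18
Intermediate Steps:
X(U, t) = -6 (X(U, t) = 3*(-2) = -6)
b(a) = 2*a*(6 + a) (b(a) = (2*a)*(6 + a) = 2*a*(6 + a))
I(Z, n) = -32*Z (I(Z, n) = Z*(-32) = -32*Z)
I(0, X(-1, -12)) - T(21)*b(-3) = -32*0 - 2*(-3)*(6 - 3) = 0 - 2*(-3)*3 = 0 - (-18) = 0 - 1*(-18) = 0 + 18 = 18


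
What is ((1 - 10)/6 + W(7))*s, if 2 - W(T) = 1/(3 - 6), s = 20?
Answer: 50/3 ≈ 16.667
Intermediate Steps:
W(T) = 7/3 (W(T) = 2 - 1/(3 - 6) = 2 - 1/(-3) = 2 - 1*(-⅓) = 2 + ⅓ = 7/3)
((1 - 10)/6 + W(7))*s = ((1 - 10)/6 + 7/3)*20 = (-9*⅙ + 7/3)*20 = (-3/2 + 7/3)*20 = (⅚)*20 = 50/3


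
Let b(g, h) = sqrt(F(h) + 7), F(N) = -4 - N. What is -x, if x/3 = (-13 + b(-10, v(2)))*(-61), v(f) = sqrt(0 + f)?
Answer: -2379 + 183*sqrt(3 - sqrt(2)) ≈ -2148.6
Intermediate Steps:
v(f) = sqrt(f)
b(g, h) = sqrt(3 - h) (b(g, h) = sqrt((-4 - h) + 7) = sqrt(3 - h))
x = 2379 - 183*sqrt(3 - sqrt(2)) (x = 3*((-13 + sqrt(3 - sqrt(2)))*(-61)) = 3*(793 - 61*sqrt(3 - sqrt(2))) = 2379 - 183*sqrt(3 - sqrt(2)) ≈ 2148.6)
-x = -(2379 - 183*sqrt(3 - sqrt(2))) = -2379 + 183*sqrt(3 - sqrt(2))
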